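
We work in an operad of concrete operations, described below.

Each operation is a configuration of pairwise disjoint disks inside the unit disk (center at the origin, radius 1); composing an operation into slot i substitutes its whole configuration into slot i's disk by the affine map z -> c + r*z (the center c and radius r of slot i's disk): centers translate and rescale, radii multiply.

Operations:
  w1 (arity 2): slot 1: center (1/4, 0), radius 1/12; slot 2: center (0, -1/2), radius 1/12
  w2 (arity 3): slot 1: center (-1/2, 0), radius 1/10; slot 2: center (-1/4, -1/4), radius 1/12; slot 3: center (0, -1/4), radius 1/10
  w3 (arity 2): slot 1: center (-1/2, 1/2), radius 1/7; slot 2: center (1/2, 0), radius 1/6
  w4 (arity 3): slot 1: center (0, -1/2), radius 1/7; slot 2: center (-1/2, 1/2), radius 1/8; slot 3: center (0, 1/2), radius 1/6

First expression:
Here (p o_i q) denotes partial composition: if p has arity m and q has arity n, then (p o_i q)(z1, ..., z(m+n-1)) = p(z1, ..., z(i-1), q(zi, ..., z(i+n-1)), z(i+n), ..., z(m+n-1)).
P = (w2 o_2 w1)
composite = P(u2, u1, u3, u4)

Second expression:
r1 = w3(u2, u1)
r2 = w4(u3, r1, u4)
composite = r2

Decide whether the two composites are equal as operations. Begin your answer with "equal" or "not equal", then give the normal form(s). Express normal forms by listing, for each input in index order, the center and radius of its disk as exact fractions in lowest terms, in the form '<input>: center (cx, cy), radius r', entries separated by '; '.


not equal — first u1: center (-11/48, -1/4), radius 1/144; u2: center (-1/2, 0), radius 1/10; u3: center (-1/4, -7/24), radius 1/144; u4: center (0, -1/4), radius 1/10, second u1: center (-7/16, 1/2), radius 1/48; u2: center (-9/16, 9/16), radius 1/56; u3: center (0, -1/2), radius 1/7; u4: center (0, 1/2), radius 1/6

In normal form, the first expression is u1: center (-11/48, -1/4), radius 1/144; u2: center (-1/2, 0), radius 1/10; u3: center (-1/4, -7/24), radius 1/144; u4: center (0, -1/4), radius 1/10
In normal form, the second expression is u1: center (-7/16, 1/2), radius 1/48; u2: center (-9/16, 9/16), radius 1/56; u3: center (0, -1/2), radius 1/7; u4: center (0, 1/2), radius 1/6
No match — not equal.


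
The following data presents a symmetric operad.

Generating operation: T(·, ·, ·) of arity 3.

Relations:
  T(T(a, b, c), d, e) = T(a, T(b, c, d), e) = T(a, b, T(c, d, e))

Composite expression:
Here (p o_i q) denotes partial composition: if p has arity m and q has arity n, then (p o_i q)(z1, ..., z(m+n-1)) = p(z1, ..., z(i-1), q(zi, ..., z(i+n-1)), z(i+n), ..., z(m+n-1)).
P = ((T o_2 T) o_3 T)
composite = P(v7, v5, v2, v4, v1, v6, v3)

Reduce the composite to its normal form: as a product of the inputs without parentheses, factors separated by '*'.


The T-tree's shape is irrelevant; the v-reading-order decides.
T(v2, v4, v1) flattens to v2 * v4 * v1
T(v5, T(v2, v4, v1), v6) flattens to v5 * v2 * v4 * v1 * v6
T(v7, T(v5, T(v2, v4, v1), v6), v3) flattens to v7 * v5 * v2 * v4 * v1 * v6 * v3

v7 * v5 * v2 * v4 * v1 * v6 * v3


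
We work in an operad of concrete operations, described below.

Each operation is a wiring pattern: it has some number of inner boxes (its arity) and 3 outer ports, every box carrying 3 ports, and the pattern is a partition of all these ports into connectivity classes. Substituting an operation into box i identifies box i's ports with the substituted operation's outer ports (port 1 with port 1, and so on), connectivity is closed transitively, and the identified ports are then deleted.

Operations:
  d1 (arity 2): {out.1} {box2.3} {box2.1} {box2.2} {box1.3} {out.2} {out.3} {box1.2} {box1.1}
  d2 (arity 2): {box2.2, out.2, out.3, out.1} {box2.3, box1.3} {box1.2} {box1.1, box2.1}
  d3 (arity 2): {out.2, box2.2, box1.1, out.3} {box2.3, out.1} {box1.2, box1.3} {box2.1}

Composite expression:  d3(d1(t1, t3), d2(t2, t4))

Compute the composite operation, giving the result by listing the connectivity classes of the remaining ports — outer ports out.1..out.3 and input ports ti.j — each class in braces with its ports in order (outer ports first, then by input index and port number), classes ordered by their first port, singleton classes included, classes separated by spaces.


Two ports join when wires chain via d3-identified ports.
through d1, on inputs (t1, t3): {out.1} {out.2} {out.3} {t1.1} {t1.2} {t1.3} {t3.1} {t3.2} {t3.3} (out.j = stage outer ports)
through d2, on inputs (t2, t4): {out.1, out.2, out.3, t4.2} {t2.1, t4.1} {t2.2} {t2.3, t4.3} (out.j = stage outer ports)
through d3, on inputs (t1, t3, t2, t4): {out.1, out.2, out.3, t4.2} {t1.1} {t1.2} {t1.3} {t2.1, t4.1} {t2.2} {t2.3, t4.3} {t3.1} {t3.2} {t3.3} (out.j = stage outer ports)

{out.1, out.2, out.3, t4.2} {t1.1} {t1.2} {t1.3} {t2.1, t4.1} {t2.2} {t2.3, t4.3} {t3.1} {t3.2} {t3.3}


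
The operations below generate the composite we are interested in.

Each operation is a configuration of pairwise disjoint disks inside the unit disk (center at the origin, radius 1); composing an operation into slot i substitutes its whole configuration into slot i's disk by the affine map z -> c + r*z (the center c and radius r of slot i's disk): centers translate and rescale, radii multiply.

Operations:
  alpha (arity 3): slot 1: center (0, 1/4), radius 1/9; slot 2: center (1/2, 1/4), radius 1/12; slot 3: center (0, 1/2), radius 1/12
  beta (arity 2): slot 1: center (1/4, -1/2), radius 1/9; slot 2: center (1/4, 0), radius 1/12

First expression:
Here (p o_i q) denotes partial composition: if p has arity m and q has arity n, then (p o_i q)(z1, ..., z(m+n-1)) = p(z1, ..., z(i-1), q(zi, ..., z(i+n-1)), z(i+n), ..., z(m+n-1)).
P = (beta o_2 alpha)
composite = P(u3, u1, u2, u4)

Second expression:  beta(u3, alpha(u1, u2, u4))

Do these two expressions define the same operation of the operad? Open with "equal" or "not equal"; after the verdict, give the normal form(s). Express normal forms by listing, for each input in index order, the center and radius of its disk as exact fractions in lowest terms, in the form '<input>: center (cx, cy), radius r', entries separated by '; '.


In normal form, the first expression is u1: center (1/4, 1/48), radius 1/108; u2: center (7/24, 1/48), radius 1/144; u3: center (1/4, -1/2), radius 1/9; u4: center (1/4, 1/24), radius 1/144
In normal form, the second expression is u1: center (1/4, 1/48), radius 1/108; u2: center (7/24, 1/48), radius 1/144; u3: center (1/4, -1/2), radius 1/9; u4: center (1/4, 1/24), radius 1/144
The forms coincide; equal.

equal — both sides give u1: center (1/4, 1/48), radius 1/108; u2: center (7/24, 1/48), radius 1/144; u3: center (1/4, -1/2), radius 1/9; u4: center (1/4, 1/24), radius 1/144


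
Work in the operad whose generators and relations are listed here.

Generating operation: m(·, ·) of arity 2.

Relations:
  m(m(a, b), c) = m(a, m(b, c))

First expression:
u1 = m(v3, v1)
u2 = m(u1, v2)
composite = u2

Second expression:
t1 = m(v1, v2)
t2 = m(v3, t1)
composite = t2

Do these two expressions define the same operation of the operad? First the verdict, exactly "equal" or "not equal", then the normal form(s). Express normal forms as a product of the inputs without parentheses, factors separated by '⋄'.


equal: each reduces to v3 ⋄ v1 ⋄ v2

The first expression, normalized: v3 ⋄ v1 ⋄ v2
The second expression, normalized: v3 ⋄ v1 ⋄ v2
The normal forms match — equal.


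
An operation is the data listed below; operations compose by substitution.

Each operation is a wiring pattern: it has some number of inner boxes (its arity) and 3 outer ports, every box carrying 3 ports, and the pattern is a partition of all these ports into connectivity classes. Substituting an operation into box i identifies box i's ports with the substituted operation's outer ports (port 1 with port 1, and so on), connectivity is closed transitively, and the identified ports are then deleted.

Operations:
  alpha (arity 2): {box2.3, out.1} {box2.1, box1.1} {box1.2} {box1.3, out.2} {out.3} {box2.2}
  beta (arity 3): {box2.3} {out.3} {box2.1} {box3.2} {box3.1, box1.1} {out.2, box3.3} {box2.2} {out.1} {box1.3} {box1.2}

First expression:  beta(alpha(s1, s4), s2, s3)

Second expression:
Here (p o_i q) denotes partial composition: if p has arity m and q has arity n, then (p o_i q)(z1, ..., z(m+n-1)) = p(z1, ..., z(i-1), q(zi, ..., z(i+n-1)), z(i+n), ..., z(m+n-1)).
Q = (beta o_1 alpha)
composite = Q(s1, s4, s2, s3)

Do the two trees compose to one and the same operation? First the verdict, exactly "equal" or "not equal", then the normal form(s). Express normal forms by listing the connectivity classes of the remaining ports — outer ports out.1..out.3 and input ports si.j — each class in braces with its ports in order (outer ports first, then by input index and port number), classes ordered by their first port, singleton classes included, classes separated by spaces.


equal; the common form is {out.1} {out.2, s3.3} {out.3} {s1.1, s4.1} {s1.2} {s1.3} {s2.1} {s2.2} {s2.3} {s3.1, s4.3} {s3.2} {s4.2}

The first expression, normalized: {out.1} {out.2, s3.3} {out.3} {s1.1, s4.1} {s1.2} {s1.3} {s2.1} {s2.2} {s2.3} {s3.1, s4.3} {s3.2} {s4.2}
The second expression, normalized: {out.1} {out.2, s3.3} {out.3} {s1.1, s4.1} {s1.2} {s1.3} {s2.1} {s2.2} {s2.3} {s3.1, s4.3} {s3.2} {s4.2}
Identical normal forms: equal.


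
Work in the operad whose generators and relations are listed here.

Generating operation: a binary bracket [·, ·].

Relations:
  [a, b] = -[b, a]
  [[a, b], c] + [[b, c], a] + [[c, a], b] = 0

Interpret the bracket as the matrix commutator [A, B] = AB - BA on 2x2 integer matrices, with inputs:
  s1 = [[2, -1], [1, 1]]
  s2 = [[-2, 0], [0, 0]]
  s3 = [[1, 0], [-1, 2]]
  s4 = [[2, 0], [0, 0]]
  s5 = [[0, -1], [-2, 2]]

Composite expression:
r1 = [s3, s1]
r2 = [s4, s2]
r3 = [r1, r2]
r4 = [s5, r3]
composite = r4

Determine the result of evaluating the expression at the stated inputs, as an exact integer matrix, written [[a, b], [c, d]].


[[0, 0], [0, 0]]


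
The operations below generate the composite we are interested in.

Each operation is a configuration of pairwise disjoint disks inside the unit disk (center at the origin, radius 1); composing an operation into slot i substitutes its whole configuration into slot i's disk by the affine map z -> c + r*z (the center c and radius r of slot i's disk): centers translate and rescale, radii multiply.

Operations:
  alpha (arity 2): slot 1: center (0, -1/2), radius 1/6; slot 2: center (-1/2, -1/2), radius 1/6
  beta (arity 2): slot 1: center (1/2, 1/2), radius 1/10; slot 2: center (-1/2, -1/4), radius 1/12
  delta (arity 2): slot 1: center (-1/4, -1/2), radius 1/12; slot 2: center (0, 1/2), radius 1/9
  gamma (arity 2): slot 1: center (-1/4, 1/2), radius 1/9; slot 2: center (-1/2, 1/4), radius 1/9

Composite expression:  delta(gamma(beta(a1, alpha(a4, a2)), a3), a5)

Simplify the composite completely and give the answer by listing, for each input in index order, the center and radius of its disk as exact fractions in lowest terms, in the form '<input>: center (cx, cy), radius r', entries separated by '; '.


a1: center (-115/432, -49/108), radius 1/1080; a2: center (-715/2592, -1195/2592), radius 1/7776; a3: center (-7/24, -23/48), radius 1/108; a4: center (-119/432, -1195/2592), radius 1/7776; a5: center (0, 1/2), radius 1/9

Follow each a-input down from delta: c' goes to c + r*c', radius to r*r'.
input a1: composing its 3 substitution steps yields center (-115/432, -49/108), radius 1/1080
input a4: composing its 4 substitution steps yields center (-119/432, -1195/2592), radius 1/7776
input a2: composing its 4 substitution steps yields center (-715/2592, -1195/2592), radius 1/7776
input a3: composing its 2 substitution steps yields center (-7/24, -23/48), radius 1/108
input a5: composing its 1 substitution step yields center (0, 1/2), radius 1/9


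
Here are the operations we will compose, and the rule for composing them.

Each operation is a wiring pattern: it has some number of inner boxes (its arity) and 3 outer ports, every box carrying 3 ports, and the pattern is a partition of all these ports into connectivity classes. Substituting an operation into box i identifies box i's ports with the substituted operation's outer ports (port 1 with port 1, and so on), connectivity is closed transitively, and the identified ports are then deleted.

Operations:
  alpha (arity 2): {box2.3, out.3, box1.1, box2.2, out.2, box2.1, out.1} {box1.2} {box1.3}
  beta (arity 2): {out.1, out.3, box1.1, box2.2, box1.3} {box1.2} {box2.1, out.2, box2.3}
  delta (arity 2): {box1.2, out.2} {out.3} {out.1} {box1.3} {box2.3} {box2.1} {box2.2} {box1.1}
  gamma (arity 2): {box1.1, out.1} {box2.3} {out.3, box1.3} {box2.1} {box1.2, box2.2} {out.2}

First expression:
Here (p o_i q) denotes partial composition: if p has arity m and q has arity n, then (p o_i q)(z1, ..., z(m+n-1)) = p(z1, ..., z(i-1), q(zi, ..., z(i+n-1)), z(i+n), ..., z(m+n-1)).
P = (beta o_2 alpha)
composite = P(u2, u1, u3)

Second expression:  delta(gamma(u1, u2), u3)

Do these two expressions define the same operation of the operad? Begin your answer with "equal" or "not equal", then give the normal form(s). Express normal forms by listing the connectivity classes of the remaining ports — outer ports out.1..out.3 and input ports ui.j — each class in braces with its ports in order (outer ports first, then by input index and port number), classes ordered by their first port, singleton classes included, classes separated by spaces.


Normal form of the first expression: {out.1, out.2, out.3, u1.1, u2.1, u2.3, u3.1, u3.2, u3.3} {u1.2} {u1.3} {u2.2}
Normal form of the second expression: {out.1} {out.2} {out.3} {u1.1} {u1.2, u2.2} {u1.3} {u2.1} {u2.3} {u3.1} {u3.2} {u3.3}
No match — not equal.

not equal; the first gives {out.1, out.2, out.3, u1.1, u2.1, u2.3, u3.1, u3.2, u3.3} {u1.2} {u1.3} {u2.2} and the second {out.1} {out.2} {out.3} {u1.1} {u1.2, u2.2} {u1.3} {u2.1} {u2.3} {u3.1} {u3.2} {u3.3}


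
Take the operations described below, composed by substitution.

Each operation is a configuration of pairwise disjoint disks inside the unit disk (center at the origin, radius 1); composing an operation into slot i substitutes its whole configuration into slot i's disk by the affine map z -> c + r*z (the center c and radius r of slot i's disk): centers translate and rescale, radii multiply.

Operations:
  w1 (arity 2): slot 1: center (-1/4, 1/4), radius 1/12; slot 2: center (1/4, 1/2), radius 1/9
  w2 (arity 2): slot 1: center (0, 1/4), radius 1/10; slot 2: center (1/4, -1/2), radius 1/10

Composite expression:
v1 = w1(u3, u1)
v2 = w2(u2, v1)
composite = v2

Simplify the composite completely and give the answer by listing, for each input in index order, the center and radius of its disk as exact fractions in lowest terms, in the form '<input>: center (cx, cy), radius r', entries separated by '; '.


u1: center (11/40, -9/20), radius 1/90; u2: center (0, 1/4), radius 1/10; u3: center (9/40, -19/40), radius 1/120


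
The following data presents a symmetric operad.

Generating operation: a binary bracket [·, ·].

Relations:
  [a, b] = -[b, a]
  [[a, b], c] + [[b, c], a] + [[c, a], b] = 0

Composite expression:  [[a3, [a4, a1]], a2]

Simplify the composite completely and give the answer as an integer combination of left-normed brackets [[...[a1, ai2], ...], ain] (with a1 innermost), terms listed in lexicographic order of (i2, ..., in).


[[[a1, a4], a3], a2]

A multilinear Lie element is pinned by a1-initial words (a1 innermost).
Composite bracket: [[a3, [a4, a1]], a2]
The bracket unfolds into 8 signed words via [a, b] = ab - ba (2^3 = 8).
Keep just the words that open with a1:
  word a1a4a3a2 has sign +1, contributing +[[[a1, a4], a3], a2]


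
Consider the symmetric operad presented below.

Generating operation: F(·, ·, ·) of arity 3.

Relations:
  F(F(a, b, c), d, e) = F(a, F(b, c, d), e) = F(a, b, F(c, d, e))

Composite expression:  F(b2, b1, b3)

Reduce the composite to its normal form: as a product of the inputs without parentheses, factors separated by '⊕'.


b2 ⊕ b1 ⊕ b3


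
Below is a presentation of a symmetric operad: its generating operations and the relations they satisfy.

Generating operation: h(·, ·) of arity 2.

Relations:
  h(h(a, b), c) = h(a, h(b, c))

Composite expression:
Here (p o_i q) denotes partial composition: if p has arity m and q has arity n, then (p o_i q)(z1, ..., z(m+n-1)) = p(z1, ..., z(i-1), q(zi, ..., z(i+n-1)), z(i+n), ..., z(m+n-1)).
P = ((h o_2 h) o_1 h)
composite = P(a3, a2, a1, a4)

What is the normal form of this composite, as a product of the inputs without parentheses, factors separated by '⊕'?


Under associativity of h, the answer is the a's in reading order.
h(a3, a2) flattens to a3 ⊕ a2
h(a1, a4) flattens to a1 ⊕ a4
h(h(a3, a2), h(a1, a4)) flattens to a3 ⊕ a2 ⊕ a1 ⊕ a4

a3 ⊕ a2 ⊕ a1 ⊕ a4


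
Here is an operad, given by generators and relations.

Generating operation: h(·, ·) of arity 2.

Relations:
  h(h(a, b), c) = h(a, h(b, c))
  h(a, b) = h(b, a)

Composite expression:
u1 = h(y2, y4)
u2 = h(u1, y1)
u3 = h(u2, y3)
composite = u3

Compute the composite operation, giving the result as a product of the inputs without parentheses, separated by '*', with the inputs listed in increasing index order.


y1 * y2 * y3 * y4

Any arrangement under h is one operation, so sort the y-inputs.
h(y2, y4) flattens to y2 * y4
h(h(y2, y4), y1) flattens to y2 * y4 * y1
h(h(h(y2, y4), y1), y3) flattens to y2 * y4 * y1 * y3
putting the inputs in ascending order: y1 * y2 * y3 * y4


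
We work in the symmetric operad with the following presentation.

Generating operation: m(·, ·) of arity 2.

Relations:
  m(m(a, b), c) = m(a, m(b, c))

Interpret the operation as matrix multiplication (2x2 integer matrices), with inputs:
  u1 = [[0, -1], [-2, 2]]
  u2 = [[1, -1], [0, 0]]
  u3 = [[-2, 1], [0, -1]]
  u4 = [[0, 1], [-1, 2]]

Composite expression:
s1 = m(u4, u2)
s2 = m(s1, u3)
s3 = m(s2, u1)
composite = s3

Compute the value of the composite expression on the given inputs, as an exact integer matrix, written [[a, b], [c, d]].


m(u4, u2) = [[0, 0], [-1, 1]]
m(m(u4, u2), u3) = [[0, 0], [2, -2]]
m(m(m(u4, u2), u3), u1) = [[0, 0], [4, -6]]

[[0, 0], [4, -6]]


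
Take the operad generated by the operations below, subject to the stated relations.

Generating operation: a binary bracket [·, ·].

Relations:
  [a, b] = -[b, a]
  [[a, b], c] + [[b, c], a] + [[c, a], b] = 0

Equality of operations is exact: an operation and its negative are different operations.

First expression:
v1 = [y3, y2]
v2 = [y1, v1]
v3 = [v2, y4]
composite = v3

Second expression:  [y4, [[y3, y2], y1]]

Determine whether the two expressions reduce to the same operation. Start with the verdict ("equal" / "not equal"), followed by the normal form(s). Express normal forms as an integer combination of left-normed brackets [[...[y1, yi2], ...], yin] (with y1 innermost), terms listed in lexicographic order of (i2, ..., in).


equal: each reduces to -[[[y1, y2], y3], y4] + [[[y1, y3], y2], y4]

Normal form of the first expression: -[[[y1, y2], y3], y4] + [[[y1, y3], y2], y4]
Normal form of the second expression: -[[[y1, y2], y3], y4] + [[[y1, y3], y2], y4]
Same normal form: equal.


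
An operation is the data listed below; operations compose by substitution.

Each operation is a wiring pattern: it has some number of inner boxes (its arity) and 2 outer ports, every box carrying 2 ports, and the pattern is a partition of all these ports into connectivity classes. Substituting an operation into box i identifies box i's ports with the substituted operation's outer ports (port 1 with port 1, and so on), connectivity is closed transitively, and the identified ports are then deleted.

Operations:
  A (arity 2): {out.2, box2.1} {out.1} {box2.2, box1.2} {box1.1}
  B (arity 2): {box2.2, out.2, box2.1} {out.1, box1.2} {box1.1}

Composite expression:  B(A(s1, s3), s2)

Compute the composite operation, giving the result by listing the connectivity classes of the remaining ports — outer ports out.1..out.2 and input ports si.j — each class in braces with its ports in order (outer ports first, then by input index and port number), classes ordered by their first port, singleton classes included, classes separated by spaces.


{out.1, s3.1} {out.2, s2.1, s2.2} {s1.1} {s1.2, s3.2}

Substituting into B glues patterns; closure does the rest.
after A, the pattern on (s1, s3) reads {out.1} {out.2, s3.1} {s1.1} {s1.2, s3.2} (out.j = its outer ports)
after B, the pattern on (s1, s3, s2) reads {out.1, s3.1} {out.2, s2.1, s2.2} {s1.1} {s1.2, s3.2} (out.j = its outer ports)


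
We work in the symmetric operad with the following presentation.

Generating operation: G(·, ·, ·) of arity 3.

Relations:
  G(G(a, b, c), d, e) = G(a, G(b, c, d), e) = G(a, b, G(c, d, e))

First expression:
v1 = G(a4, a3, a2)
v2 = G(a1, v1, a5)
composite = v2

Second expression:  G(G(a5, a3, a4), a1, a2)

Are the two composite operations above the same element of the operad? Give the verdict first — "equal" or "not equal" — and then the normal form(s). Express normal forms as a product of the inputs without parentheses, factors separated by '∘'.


In normal form, the first expression is a1 ∘ a4 ∘ a3 ∘ a2 ∘ a5
In normal form, the second expression is a5 ∘ a3 ∘ a4 ∘ a1 ∘ a2
Distinct normal forms: not equal.

not equal — first a1 ∘ a4 ∘ a3 ∘ a2 ∘ a5, second a5 ∘ a3 ∘ a4 ∘ a1 ∘ a2


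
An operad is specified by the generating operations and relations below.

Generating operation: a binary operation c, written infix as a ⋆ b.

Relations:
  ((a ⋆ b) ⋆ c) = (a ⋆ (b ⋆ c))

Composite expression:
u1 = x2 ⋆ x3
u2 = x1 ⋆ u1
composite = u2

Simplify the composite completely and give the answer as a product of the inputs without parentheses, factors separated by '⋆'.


x1 ⋆ x2 ⋆ x3

Associativity of c dissolves the nesting; only the x-input order survives.
(x2 ⋆ x3) collapses to x2 ⋆ x3
(x1 ⋆ (x2 ⋆ x3)) collapses to x1 ⋆ x2 ⋆ x3


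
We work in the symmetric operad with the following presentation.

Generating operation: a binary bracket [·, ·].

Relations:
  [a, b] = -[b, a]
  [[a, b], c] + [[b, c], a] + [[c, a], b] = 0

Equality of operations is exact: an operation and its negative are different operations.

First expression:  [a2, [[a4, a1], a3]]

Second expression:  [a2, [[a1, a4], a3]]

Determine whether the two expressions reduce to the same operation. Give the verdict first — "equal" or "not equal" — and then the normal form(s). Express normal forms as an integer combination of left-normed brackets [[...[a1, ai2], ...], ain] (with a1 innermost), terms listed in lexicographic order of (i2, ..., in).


In normal form, the first expression is [[[a1, a4], a3], a2]
In normal form, the second expression is -[[[a1, a4], a3], a2]
They disagree, so not equal.

not equal; first: [[[a1, a4], a3], a2]; second: -[[[a1, a4], a3], a2]


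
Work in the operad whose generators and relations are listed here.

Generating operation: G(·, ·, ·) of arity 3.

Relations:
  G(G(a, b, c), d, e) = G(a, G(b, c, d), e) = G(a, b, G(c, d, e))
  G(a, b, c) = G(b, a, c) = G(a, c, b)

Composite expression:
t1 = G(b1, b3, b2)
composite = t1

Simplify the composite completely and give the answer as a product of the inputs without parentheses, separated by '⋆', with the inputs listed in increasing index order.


b1 ⋆ b2 ⋆ b3

Reordering under G is free, so list the b-inputs canonically.
G(b1, b3, b2) reduces to b1 ⋆ b3 ⋆ b2
sorting the factors by input index: b1 ⋆ b2 ⋆ b3


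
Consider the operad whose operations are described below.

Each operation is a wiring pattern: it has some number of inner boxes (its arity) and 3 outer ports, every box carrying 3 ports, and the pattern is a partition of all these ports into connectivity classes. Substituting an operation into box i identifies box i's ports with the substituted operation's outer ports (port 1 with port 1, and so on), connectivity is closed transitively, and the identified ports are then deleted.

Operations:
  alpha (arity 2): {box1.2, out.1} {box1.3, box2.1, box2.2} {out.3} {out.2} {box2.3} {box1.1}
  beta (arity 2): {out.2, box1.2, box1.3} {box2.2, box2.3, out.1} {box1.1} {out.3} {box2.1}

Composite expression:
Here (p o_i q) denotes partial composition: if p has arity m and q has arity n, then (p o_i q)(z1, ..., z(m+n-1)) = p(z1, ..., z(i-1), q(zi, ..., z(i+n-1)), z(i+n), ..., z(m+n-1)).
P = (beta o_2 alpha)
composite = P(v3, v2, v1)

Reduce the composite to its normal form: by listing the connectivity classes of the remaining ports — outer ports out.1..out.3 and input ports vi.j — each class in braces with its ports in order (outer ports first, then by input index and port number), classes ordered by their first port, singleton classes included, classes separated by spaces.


Two ports join when wires chain via beta-identified ports.
stage alpha: inputs (v2, v1), connectivity {out.1, v2.2} {out.2} {out.3} {v1.1, v1.2, v2.3} {v1.3} {v2.1}, out.j its boundary
stage beta: inputs (v3, v2, v1), connectivity {out.1} {out.2, v3.2, v3.3} {out.3} {v1.1, v1.2, v2.3} {v1.3} {v2.1} {v2.2} {v3.1}, out.j its boundary

{out.1} {out.2, v3.2, v3.3} {out.3} {v1.1, v1.2, v2.3} {v1.3} {v2.1} {v2.2} {v3.1}


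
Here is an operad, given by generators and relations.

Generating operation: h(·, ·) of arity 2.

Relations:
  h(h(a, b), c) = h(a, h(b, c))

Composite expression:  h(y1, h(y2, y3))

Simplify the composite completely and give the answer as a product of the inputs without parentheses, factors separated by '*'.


Under associativity of h, the answer is the y's in reading order.
h(y2, y3) spells out as y2 * y3
h(y1, h(y2, y3)) spells out as y1 * y2 * y3

y1 * y2 * y3


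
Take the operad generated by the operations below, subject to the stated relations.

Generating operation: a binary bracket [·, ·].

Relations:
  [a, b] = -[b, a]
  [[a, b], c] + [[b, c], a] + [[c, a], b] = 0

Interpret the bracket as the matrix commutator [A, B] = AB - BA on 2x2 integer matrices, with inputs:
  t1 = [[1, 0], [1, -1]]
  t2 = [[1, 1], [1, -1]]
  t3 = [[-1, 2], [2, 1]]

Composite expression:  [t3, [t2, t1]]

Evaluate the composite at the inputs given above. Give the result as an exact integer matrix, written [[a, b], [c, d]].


[[4, 0], [4, -4]]

[t2, t1] = [[1, -2], [0, -1]]
[t3, [t2, t1]] = [[4, 0], [4, -4]]


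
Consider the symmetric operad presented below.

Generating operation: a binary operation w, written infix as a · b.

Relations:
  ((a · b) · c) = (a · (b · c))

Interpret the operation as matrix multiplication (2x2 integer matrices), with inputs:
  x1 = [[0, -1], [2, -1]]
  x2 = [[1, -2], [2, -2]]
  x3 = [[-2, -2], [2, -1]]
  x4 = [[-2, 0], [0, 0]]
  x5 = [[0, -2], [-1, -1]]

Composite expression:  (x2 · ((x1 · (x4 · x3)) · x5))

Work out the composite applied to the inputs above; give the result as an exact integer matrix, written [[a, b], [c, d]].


(x4 · x3) = [[4, 4], [0, 0]]
(x1 · (x4 · x3)) = [[0, 0], [8, 8]]
((x1 · (x4 · x3)) · x5) = [[0, 0], [-8, -24]]
(x2 · ((x1 · (x4 · x3)) · x5)) = [[16, 48], [16, 48]]

[[16, 48], [16, 48]]


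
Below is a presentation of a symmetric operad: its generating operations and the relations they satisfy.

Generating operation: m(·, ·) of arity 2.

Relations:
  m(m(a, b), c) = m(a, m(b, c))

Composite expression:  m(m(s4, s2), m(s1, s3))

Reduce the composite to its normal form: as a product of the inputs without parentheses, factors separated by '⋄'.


Under associativity of m, the answer is the s's in reading order.
m(s4, s2) collapses to s4 ⋄ s2
m(s1, s3) collapses to s1 ⋄ s3
m(m(s4, s2), m(s1, s3)) collapses to s4 ⋄ s2 ⋄ s1 ⋄ s3

s4 ⋄ s2 ⋄ s1 ⋄ s3


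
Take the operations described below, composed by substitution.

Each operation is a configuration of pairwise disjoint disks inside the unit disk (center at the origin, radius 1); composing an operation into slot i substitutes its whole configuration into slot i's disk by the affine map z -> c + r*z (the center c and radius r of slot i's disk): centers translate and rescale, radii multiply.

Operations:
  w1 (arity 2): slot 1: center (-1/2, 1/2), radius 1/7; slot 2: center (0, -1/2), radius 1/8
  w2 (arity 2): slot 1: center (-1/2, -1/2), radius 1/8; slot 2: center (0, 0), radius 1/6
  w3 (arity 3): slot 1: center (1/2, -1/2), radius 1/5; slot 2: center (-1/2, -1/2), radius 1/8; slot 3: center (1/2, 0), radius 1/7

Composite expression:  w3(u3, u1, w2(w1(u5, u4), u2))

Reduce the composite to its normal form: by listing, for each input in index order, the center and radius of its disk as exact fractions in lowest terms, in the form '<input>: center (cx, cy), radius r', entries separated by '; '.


Each u-disk chains the slot maps above it in w3; radii multiply.
u3: after 1 affine step, its disk has center (1/2, -1/2), radius 1/5
u1: after 1 affine step, its disk has center (-1/2, -1/2), radius 1/8
u5: after 3 affine steps, its disk has center (47/112, -1/16), radius 1/392
u4: after 3 affine steps, its disk has center (3/7, -9/112), radius 1/448
u2: after 2 affine steps, its disk has center (1/2, 0), radius 1/42

u1: center (-1/2, -1/2), radius 1/8; u2: center (1/2, 0), radius 1/42; u3: center (1/2, -1/2), radius 1/5; u4: center (3/7, -9/112), radius 1/448; u5: center (47/112, -1/16), radius 1/392


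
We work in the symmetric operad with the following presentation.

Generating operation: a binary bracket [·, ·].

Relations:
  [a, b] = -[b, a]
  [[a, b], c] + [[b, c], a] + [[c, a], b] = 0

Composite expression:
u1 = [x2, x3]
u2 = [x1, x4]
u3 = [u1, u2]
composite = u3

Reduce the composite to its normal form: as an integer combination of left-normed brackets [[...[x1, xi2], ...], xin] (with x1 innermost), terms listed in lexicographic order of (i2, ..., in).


-[[[x1, x4], x2], x3] + [[[x1, x4], x3], x2]

A multilinear Lie element is pinned by x1-initial words (x1 innermost).
Composite bracket: [[x2, x3], [x1, x4]]
Under [a, b] = ab - ba we get 8 signed associative words (2^3 = 8).
Keep just the words that open with x1:
  sign of x1x4x2x3 is -1, so it contributes -[[[x1, x4], x2], x3]
  sign of x1x4x3x2 is +1, so it contributes +[[[x1, x4], x3], x2]


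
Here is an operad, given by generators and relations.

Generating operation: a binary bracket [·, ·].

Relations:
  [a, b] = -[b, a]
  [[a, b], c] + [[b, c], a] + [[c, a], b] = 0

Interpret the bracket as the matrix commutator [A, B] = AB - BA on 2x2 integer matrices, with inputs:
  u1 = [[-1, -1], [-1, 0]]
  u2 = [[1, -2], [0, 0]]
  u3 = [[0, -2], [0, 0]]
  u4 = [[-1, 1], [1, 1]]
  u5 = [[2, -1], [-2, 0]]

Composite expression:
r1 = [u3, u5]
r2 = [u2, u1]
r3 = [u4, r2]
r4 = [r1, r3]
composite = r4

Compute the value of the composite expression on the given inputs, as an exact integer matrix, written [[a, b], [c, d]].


[[24, -16], [-48, -24]]

[u3, u5] = [[4, 4], [0, -4]]
[u2, u1] = [[2, -3], [1, -2]]
[u4, [u2, u1]] = [[4, 2], [6, -4]]
[[u3, u5], [u4, [u2, u1]]] = [[24, -16], [-48, -24]]


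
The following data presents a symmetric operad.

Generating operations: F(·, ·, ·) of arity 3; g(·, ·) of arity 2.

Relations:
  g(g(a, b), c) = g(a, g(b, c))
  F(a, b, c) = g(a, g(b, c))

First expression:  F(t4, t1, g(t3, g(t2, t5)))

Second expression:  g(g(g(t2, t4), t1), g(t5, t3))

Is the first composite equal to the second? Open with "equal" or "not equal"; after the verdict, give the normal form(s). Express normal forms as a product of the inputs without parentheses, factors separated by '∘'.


not equal: they reduce to t4 ∘ t1 ∘ t3 ∘ t2 ∘ t5 and t2 ∘ t4 ∘ t1 ∘ t5 ∘ t3

The first expression, normalized: t4 ∘ t1 ∘ t3 ∘ t2 ∘ t5
The second expression, normalized: t2 ∘ t4 ∘ t1 ∘ t5 ∘ t3
No match — not equal.


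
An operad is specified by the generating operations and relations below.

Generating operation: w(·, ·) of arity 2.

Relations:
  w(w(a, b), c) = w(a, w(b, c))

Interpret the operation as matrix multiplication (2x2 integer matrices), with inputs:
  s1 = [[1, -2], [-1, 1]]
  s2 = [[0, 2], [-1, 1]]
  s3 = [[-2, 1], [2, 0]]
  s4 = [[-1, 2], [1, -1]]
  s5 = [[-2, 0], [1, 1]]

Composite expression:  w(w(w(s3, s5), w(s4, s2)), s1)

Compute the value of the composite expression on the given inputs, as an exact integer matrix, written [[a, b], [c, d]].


[[-10, 19], [8, -16]]

w(s3, s5) = [[5, 1], [-4, 0]]
w(s4, s2) = [[-2, 0], [1, 1]]
w(w(s3, s5), w(s4, s2)) = [[-9, 1], [8, 0]]
w(w(w(s3, s5), w(s4, s2)), s1) = [[-10, 19], [8, -16]]


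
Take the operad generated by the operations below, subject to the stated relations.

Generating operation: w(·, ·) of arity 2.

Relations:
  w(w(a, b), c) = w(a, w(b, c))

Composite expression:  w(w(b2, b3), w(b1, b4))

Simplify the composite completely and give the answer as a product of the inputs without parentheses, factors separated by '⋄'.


b2 ⋄ b3 ⋄ b1 ⋄ b4

Associativity of w dissolves the nesting; only the b-input order survives.
w(b2, b3) reduces to b2 ⋄ b3
w(b1, b4) reduces to b1 ⋄ b4
w(w(b2, b3), w(b1, b4)) reduces to b2 ⋄ b3 ⋄ b1 ⋄ b4


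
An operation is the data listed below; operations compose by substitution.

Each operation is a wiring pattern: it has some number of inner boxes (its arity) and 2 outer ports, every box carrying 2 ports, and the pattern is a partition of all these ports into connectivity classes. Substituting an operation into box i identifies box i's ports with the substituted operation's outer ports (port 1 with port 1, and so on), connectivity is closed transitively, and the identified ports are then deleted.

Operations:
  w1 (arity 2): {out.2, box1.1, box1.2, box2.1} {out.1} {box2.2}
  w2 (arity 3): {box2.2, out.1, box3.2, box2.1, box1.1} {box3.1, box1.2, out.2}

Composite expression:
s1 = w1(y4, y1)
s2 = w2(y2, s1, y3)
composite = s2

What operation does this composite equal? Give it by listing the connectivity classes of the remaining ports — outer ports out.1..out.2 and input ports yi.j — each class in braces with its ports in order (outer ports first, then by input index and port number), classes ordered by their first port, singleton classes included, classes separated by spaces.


{out.1, y1.1, y2.1, y3.2, y4.1, y4.2} {out.2, y2.2, y3.1} {y1.2}

After gluing at w2, chains via deleted ports link the y-ports.
the subtree at w1 composes to {out.1} {out.2, y1.1, y4.1, y4.2} {y1.2} on (y4, y1); out.j = own outer ports
the subtree at w2 composes to {out.1, y1.1, y2.1, y3.2, y4.1, y4.2} {out.2, y2.2, y3.1} {y1.2} on (y2, y4, y1, y3); out.j = own outer ports


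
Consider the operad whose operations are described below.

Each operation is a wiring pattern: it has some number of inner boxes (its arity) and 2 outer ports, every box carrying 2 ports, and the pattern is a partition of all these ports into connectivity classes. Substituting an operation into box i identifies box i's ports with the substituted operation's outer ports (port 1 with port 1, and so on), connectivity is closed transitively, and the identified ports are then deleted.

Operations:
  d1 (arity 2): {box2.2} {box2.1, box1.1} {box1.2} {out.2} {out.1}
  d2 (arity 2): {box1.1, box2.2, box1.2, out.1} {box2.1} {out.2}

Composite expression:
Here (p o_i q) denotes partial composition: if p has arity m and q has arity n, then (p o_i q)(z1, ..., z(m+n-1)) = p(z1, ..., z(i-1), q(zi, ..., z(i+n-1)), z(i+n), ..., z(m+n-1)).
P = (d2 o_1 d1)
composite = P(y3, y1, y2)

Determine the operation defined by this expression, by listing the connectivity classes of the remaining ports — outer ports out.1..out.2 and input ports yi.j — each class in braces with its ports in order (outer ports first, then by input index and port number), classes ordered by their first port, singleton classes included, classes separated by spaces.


Treat the ports identified at d2 as solder joints: merge, then drop.
stage d1: inputs (y3, y1), connectivity {out.1} {out.2} {y1.1, y3.1} {y1.2} {y3.2}, out.j its boundary
stage d2: inputs (y3, y1, y2), connectivity {out.1, y2.2} {out.2} {y1.1, y3.1} {y1.2} {y2.1} {y3.2}, out.j its boundary

{out.1, y2.2} {out.2} {y1.1, y3.1} {y1.2} {y2.1} {y3.2}


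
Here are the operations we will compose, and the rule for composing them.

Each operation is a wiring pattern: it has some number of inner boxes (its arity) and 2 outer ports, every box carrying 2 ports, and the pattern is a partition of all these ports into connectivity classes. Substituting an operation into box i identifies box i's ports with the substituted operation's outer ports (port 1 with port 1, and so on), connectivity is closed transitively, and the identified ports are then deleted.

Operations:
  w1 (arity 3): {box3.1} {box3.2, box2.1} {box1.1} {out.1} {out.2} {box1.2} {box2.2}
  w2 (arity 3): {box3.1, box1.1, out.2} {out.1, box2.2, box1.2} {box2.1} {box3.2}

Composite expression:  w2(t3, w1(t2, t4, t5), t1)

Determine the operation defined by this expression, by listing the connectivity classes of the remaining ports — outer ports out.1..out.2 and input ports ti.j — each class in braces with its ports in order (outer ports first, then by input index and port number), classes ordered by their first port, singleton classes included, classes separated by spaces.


{out.1, t3.2} {out.2, t1.1, t3.1} {t1.2} {t2.1} {t2.2} {t4.1, t5.2} {t4.2} {t5.1}

Connectivity passes through glued w2-boundaries; trace each wire chain.
composing w1 on (t2, t4, t5), with out.j its own outer ports: {out.1} {out.2} {t2.1} {t2.2} {t4.1, t5.2} {t4.2} {t5.1}
composing w2 on (t3, t2, t4, t5, t1), with out.j its own outer ports: {out.1, t3.2} {out.2, t1.1, t3.1} {t1.2} {t2.1} {t2.2} {t4.1, t5.2} {t4.2} {t5.1}


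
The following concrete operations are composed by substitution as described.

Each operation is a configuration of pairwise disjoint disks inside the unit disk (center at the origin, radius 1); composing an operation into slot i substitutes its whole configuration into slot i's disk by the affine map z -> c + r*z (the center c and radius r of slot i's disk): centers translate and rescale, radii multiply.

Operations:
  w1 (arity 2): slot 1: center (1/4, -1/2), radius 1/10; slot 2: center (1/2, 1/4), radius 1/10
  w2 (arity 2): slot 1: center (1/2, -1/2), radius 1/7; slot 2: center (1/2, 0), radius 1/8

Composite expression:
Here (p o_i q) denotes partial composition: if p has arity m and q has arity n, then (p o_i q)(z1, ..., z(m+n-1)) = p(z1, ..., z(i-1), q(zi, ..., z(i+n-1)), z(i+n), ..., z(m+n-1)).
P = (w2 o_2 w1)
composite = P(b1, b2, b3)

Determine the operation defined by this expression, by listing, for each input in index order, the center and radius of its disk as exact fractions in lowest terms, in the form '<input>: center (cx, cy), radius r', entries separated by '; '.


Below w2, radii multiply path by path; the b-disk centers shift.
for b1, the 1-step affine chain lands on center (1/2, -1/2), radius 1/7
for b2, the 2-step affine chain lands on center (17/32, -1/16), radius 1/80
for b3, the 2-step affine chain lands on center (9/16, 1/32), radius 1/80

b1: center (1/2, -1/2), radius 1/7; b2: center (17/32, -1/16), radius 1/80; b3: center (9/16, 1/32), radius 1/80


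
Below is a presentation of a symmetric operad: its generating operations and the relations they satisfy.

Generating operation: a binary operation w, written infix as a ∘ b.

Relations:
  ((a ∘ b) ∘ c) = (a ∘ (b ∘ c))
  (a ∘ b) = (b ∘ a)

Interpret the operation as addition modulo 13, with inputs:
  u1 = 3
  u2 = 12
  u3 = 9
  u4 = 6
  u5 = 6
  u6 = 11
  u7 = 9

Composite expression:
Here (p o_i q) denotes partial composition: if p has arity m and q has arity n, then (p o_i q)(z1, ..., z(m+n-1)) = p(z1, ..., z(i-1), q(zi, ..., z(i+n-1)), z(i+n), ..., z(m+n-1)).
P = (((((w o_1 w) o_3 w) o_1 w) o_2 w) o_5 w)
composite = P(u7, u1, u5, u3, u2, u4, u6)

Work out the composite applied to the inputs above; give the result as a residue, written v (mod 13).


4 (mod 13)

(u1 ∘ u5) = 9
(u7 ∘ (u1 ∘ u5)) = 5
((u7 ∘ (u1 ∘ u5)) ∘ u3) = 1
(u2 ∘ u4) = 5
((u2 ∘ u4) ∘ u6) = 3
(((u7 ∘ (u1 ∘ u5)) ∘ u3) ∘ ((u2 ∘ u4) ∘ u6)) = 4


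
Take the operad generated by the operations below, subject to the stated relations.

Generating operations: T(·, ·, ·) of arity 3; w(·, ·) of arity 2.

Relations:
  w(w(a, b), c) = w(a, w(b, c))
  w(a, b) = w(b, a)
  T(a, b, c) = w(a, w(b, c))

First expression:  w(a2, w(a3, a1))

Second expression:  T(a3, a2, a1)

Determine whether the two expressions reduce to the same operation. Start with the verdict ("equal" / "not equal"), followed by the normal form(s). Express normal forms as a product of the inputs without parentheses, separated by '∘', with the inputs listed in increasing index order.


The first expression reduces to a1 ∘ a2 ∘ a3
The second expression reduces to a1 ∘ a2 ∘ a3
One common form — equal.

equal; both compose to a1 ∘ a2 ∘ a3
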